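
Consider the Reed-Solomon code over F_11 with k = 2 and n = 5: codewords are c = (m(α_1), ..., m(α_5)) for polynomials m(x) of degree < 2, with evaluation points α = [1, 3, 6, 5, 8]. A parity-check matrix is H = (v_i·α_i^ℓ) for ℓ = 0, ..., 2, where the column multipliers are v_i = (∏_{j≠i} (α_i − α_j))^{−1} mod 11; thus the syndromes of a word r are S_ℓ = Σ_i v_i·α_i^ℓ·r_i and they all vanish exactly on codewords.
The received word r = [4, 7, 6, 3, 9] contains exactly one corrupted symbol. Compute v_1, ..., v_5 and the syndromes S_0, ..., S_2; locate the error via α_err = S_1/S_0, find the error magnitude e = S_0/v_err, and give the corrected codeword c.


S = (2, 10, 6), error at position 4, error magnitude e = 4, c = [4, 7, 6, 10, 9].

Step 1: column multipliers v_i = (∏_{j≠i}(α_i − α_j))^{−1} mod 11.
  i = 1 (α = 1): (1−3)(1−6)(1−5)(1−8) = (−2)·(−5)·(−4)·(−7) = 280 ≡ 5, so v_1 = 5^{−1} = 9 (mod 11).
  i = 2 (α = 3): (3−1)(3−6)(3−5)(3−8) = 2·(−3)·(−2)·(−5) = −60 ≡ 6, so v_2 = 6^{−1} = 2 (mod 11).
  i = 3 (α = 6): (6−1)(6−3)(6−5)(6−8) = 5·3·1·(−2) = −30 ≡ 3, so v_3 = 3^{−1} = 4 (mod 11).
  i = 4 (α = 5): (5−1)(5−3)(5−6)(5−8) = 4·2·(−1)·(−3) = 24 ≡ 2, so v_4 = 2^{−1} = 6 (mod 11).
  i = 5 (α = 8): (8−1)(8−3)(8−6)(8−5) = 7·5·2·3 = 210 ≡ 1, so v_5 = 1^{−1} = 1 (mod 11).
  v = [9, 2, 4, 6, 1].
Step 2: syndromes of r = [4, 7, 6, 3, 9] (all sums mod 11).
  S_0 = Σ v_i r_i = 9·4 + 2·7 + 4·6 + 6·3 + 1·9 = 101 ≡ 2.
  S_1 = Σ v_i α_i r_i = 9·1·4 + 2·3·7 + 4·6·6 + 6·5·3 + 1·8·9 = 384 ≡ 10.
  α_i^2 mod 11 = [1, 9, 3, 3, 9].
  S_2 = Σ v_i α_i^2 r_i = 9·1·4 + 2·9·7 + 4·3·6 + 6·3·3 + 1·9·9 = 369 ≡ 6.
  S = (2, 10, 6) ≠ 0, so r is not a codeword (an error is present).
Step 3: locate the error. For a single error e at position i, S_ℓ = v_i·e·α_i^ℓ, so α_err = S_1/S_0.
  S_0^{−1} = 2^{−1} = 6 (mod 11), so α_err = 10·6 = 60 ≡ 5 = α_4. Error position i = 4.
  Consistency check: S_2/S_1 = 6·10 = 60 ≡ 5 = α_err ✓ (single-error assumption holds).
Step 4: error magnitude e = S_0/v_4 = S_0·∏_{j≠4}(α_4 − α_j) = 2·2 = 4 ≡ 4 (mod 11).
Step 5: correct position 4: c_4 = r_4 − e = 3 − 4 ≡ 10 (mod 11). Hence c = [4, 7, 6, 10, 9].
  Check: interpolating c through the α_i gives m(x) = 8 + 7·x (degree < 2) with m(α_i) = c_i for every i, so c is indeed a codeword.


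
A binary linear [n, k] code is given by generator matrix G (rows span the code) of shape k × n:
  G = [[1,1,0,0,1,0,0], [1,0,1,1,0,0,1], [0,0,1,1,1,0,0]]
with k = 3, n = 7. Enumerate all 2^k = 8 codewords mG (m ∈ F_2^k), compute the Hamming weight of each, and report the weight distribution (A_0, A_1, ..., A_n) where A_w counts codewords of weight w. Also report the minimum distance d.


Weight distribution: A_0 = 1, A_2 = 1, A_3 = 3, A_4 = 2, A_5 = 1. Minimum distance d = 2.

Enumerate all 2^3 = 8 messages m ∈ F_2^3.
For each, compute codeword c = mG in F_2^7, then tally its weight.
  m = 000 → c = 0000000, weight = 0.
  m = 100 → c = 1100100, weight = 3.
  m = 010 → c = 1011001, weight = 4.
  m = 110 → c = 0111101, weight = 5.
  m = 001 → c = 0011100, weight = 3.
  m = 101 → c = 1111000, weight = 4.
  m = 011 → c = 1000101, weight = 3.
  m = 111 → c = 0100001, weight = 2.
Tally weights:
  weight 0: 1 codewords.
  weight 2: 1 codewords.
  weight 3: 3 codewords.
  weight 4: 2 codewords.
  weight 5: 1 codewords.
Minimum distance d = smallest w > 0 with A_w > 0 = 2.
Sanity: Σ A_w = 8 = 2^3 = 8 ✓.


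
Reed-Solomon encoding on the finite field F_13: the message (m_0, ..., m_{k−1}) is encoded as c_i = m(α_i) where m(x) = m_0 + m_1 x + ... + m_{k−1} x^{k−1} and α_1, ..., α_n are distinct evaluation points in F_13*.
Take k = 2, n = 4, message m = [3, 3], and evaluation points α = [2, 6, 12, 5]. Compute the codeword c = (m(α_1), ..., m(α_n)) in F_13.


c = [9, 8, 0, 5]

Message polynomial: m(x) = 3 + 3·x (mod 13).
For each evaluation point α_i, compute m(α_i) mod 13:
  α_1 = 2: Horner steps 3 → 9, so m(2) = 9.
  α_2 = 6: Horner steps 3 → 8, so m(6) = 8.
  α_3 = 12: Horner steps 3 → 0, so m(12) = 0.
  α_4 = 5: Horner steps 3 → 5, so m(5) = 5.
Codeword c = [9, 8, 0, 5] ∈ F_13^4.


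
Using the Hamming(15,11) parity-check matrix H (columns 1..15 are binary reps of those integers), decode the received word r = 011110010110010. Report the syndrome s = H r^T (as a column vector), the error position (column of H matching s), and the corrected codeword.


s = (0, 1, 1, 1)^T, error position = 7, corrected codeword c = 011110110110010

Compute s = H r^T mod 2 one row at a time:
  s_1 = 1 + 0 + 1 + 1 + 0 + 0 + 1 + 0 = 4 ≡ 0 (mod 2).
  s_2 = 1 + 1 + 0 + 0 + 0 + 0 + 1 + 0 = 3 ≡ 1 (mod 2).
  s_3 = 1 + 1 + 0 + 0 + 1 + 1 + 1 + 0 = 5 ≡ 1 (mod 2).
  s_4 = 0 + 1 + 1 + 0 + 0 + 1 + 0 + 0 = 3 ≡ 1 (mod 2).
s = (0, 1, 1, 1)^T — this equals column 7 of H (binary 0111), so error is at position 7.
Correct: flip bit 7 of r = 011110010110010 to get c = 011110110110010.


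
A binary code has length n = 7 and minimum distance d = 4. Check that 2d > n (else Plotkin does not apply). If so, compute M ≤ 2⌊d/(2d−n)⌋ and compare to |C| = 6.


Plotkin bound M ≤ 8; given |C| = 6 ≤ bound (satisfied).

Check applicability: 2d = 8, n = 7.
2d − n = 1 > 0, so Plotkin applies.
Compute d/(2d−n) = 4/1 ≈ 4.0000.
⌊d/(2d−n)⌋ = 4.
Plotkin bound: M ≤ 2·4 = 8.
Given |C| = 6, check: satisfied.
This |C| is below the Plotkin bound.


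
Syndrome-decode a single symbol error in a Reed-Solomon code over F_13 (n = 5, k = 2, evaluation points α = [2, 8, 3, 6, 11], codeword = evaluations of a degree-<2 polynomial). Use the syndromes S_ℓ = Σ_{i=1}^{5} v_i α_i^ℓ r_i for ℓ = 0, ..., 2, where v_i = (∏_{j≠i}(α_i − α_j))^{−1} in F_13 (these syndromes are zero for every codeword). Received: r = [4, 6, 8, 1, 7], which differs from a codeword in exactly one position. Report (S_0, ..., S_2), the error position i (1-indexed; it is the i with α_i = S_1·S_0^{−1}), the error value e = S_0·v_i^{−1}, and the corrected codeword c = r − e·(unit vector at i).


S = (6, 5, 2), error at position 3, error magnitude e = 8, c = [4, 6, 0, 1, 7].

Step 1: column multipliers v_i = (∏_{j≠i}(α_i − α_j))^{−1} mod 13.
  i = 1 (α = 2): (2−8)(2−3)(2−6)(2−11) = (−6)·(−1)·(−4)·(−9) = 216 ≡ 8, so v_1 = 8^{−1} = 5 (mod 13).
  i = 2 (α = 8): (8−2)(8−3)(8−6)(8−11) = 6·5·2·(−3) = −180 ≡ 2, so v_2 = 2^{−1} = 7 (mod 13).
  i = 3 (α = 3): (3−2)(3−8)(3−6)(3−11) = 1·(−5)·(−3)·(−8) = −120 ≡ 10, so v_3 = 10^{−1} = 4 (mod 13).
  i = 4 (α = 6): (6−2)(6−8)(6−3)(6−11) = 4·(−2)·3·(−5) = 120 ≡ 3, so v_4 = 3^{−1} = 9 (mod 13).
  i = 5 (α = 11): (11−2)(11−8)(11−3)(11−6) = 9·3·8·5 = 1080 ≡ 1, so v_5 = 1^{−1} = 1 (mod 13).
  v = [5, 7, 4, 9, 1].
Step 2: syndromes of r = [4, 6, 8, 1, 7] (all sums mod 13).
  S_0 = Σ v_i r_i = 5·4 + 7·6 + 4·8 + 9·1 + 1·7 = 110 ≡ 6.
  S_1 = Σ v_i α_i r_i = 5·2·4 + 7·8·6 + 4·3·8 + 9·6·1 + 1·11·7 = 603 ≡ 5.
  α_i^2 mod 13 = [4, 12, 9, 10, 4].
  S_2 = Σ v_i α_i^2 r_i = 5·4·4 + 7·12·6 + 4·9·8 + 9·10·1 + 1·4·7 = 990 ≡ 2.
  S = (6, 5, 2) ≠ 0, so r is not a codeword (an error is present).
Step 3: locate the error. For a single error e at position i, S_ℓ = v_i·e·α_i^ℓ, so α_err = S_1/S_0.
  S_0^{−1} = 6^{−1} = 11 (mod 13), so α_err = 5·11 = 55 ≡ 3 = α_3. Error position i = 3.
  Consistency check: S_2/S_1 = 2·8 = 16 ≡ 3 = α_err ✓ (single-error assumption holds).
Step 4: error magnitude e = S_0/v_3 = S_0·∏_{j≠3}(α_3 − α_j) = 6·10 = 60 ≡ 8 (mod 13).
Step 5: correct position 3: c_3 = r_3 − e = 8 − 8 ≡ 0 (mod 13). Hence c = [4, 6, 0, 1, 7].
  Check: interpolating c through the α_i gives m(x) = 12 + 9·x (degree < 2) with m(α_i) = c_i for every i, so c is indeed a codeword.


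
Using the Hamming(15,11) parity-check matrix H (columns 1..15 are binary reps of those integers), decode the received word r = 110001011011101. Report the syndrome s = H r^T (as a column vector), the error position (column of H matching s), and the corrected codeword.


s = (0, 0, 0, 1)^T, error position = 1, corrected codeword c = 010001011011101

Compute s = H r^T mod 2 one row at a time:
  s_1 = 1 + 1 + 0 + 1 + 1 + 1 + 0 + 1 = 6 ≡ 0 (mod 2).
  s_2 = 0 + 0 + 1 + 0 + 1 + 1 + 0 + 1 = 4 ≡ 0 (mod 2).
  s_3 = 1 + 0 + 1 + 0 + 0 + 1 + 0 + 1 = 4 ≡ 0 (mod 2).
  s_4 = 1 + 0 + 0 + 0 + 1 + 1 + 1 + 1 = 5 ≡ 1 (mod 2).
s = (0, 0, 0, 1)^T — this equals column 1 of H (binary 0001), so error is at position 1.
Correct: flip bit 1 of r = 110001011011101 to get c = 010001011011101.


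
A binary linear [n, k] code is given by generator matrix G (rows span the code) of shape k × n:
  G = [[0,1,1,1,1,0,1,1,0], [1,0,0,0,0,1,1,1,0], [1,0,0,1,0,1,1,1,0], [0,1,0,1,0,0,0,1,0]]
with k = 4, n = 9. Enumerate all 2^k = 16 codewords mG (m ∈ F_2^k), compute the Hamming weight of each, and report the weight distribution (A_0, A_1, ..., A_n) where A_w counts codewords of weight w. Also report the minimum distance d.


Weight distribution: A_0 = 1, A_1 = 1, A_2 = 1, A_3 = 2, A_4 = 3, A_5 = 5, A_6 = 3. Minimum distance d = 1.

Enumerate all 2^4 = 16 messages m ∈ F_2^4.
For each, compute codeword c = mG in F_2^9, then tally its weight.
  m = 0000 → c = 000000000, weight = 0.
  m = 1000 → c = 011110110, weight = 6.
  m = 0100 → c = 100001110, weight = 4.
  m = 1100 → c = 111111000, weight = 6.
  m = 0010 → c = 100101110, weight = 5.
  m = 1010 → c = 111011000, weight = 5.
  m = 0110 → c = 000100000, weight = 1.
  m = 1110 → c = 011010110, weight = 5.
  m = 0001 → c = 010100010, weight = 3.
  m = 1001 → c = 001010100, weight = 3.
  m = 0101 → c = 110101100, weight = 5.
  m = 1101 → c = 101011010, weight = 5.
  m = 0011 → c = 110001100, weight = 4.
  m = 1011 → c = 101111010, weight = 6.
  m = 0111 → c = 010000010, weight = 2.
  m = 1111 → c = 001110100, weight = 4.
Tally weights:
  weight 0: 1 codewords.
  weight 1: 1 codewords.
  weight 2: 1 codewords.
  weight 3: 2 codewords.
  weight 4: 3 codewords.
  weight 5: 5 codewords.
  weight 6: 3 codewords.
Minimum distance d = smallest w > 0 with A_w > 0 = 1.
Sanity: Σ A_w = 16 = 2^4 = 16 ✓.


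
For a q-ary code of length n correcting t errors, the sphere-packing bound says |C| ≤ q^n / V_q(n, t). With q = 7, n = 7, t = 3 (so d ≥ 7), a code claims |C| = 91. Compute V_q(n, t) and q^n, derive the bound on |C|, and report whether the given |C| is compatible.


V_q(n, t) = 8359, q^n = 823543, Hamming bound = 98, |C| = 91 ≤ bound (satisfied).

Step 1: Compute V_q(n, t) = Σ_{j=0}^3 C(n, j) (q−1)^j.
  j = 0: C(7,0)·(6)^0 = 1·1 = 1.
  j = 1: C(7,1)·(6)^1 = 7·6 = 42.
  j = 2: C(7,2)·(6)^2 = 21·36 = 756.
  j = 3: C(7,3)·(6)^3 = 35·216 = 7560.
  V_q(n, t) = 1 + 42 + 756 + 7560 = 8359.
Step 2: q^n = 7^7 = 823543.
Step 3: Hamming bound ⌊q^n / V_q(n,t)⌋ = ⌊823543/8359⌋ = 98.
Step 4: Compare |C| = 91 to 98: satisfied.
The claimed |C| lies below the Hamming bound.


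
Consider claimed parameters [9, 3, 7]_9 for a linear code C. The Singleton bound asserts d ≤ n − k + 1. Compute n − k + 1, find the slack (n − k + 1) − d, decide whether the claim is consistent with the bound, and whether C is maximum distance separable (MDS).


Singleton RHS = n − k + 1 = 7, slack = 0, bound satisfied, MDS.

Singleton bound: d ≤ n − k + 1.
Here n = 9, k = 3, so n − k + 1 = 7.
Given d = 7, check d ≤ 7: YES.
Slack = (n − k + 1) − d = 0.
The code is MDS (slack = 0).
Description: the claimed parameters are [9, 3, 7]_9; such a code would be MDS (meets Singleton bound).


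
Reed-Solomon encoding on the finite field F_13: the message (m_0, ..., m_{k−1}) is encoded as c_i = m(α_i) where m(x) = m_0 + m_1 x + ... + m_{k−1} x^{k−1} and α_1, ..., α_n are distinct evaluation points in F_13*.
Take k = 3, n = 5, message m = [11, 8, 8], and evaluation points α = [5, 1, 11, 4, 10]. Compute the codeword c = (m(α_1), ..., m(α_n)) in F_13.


c = [4, 1, 1, 2, 7]

Message polynomial: m(x) = 11 + 8·x + 8·x^2 (mod 13).
For each evaluation point α_i, compute m(α_i) mod 13:
  α_1 = 5: Horner steps 8 → 9 → 4, so m(5) = 4.
  α_2 = 1: Horner steps 8 → 3 → 1, so m(1) = 1.
  α_3 = 11: Horner steps 8 → 5 → 1, so m(11) = 1.
  α_4 = 4: Horner steps 8 → 1 → 2, so m(4) = 2.
  α_5 = 10: Horner steps 8 → 10 → 7, so m(10) = 7.
Codeword c = [4, 1, 1, 2, 7] ∈ F_13^5.


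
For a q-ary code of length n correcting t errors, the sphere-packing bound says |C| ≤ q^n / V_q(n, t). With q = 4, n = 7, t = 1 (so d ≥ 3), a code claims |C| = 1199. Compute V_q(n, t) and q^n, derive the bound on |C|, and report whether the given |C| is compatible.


V_q(n, t) = 22, q^n = 16384, Hamming bound = 744, |C| = 1199 > bound (violated).

Step 1: Compute V_q(n, t) = Σ_{j=0}^1 C(n, j) (q−1)^j.
  j = 0: C(7,0)·(3)^0 = 1·1 = 1.
  j = 1: C(7,1)·(3)^1 = 7·3 = 21.
  V_q(n, t) = 1 + 21 = 22.
Step 2: q^n = 4^7 = 16384.
Step 3: Hamming bound ⌊q^n / V_q(n,t)⌋ = ⌊16384/22⌋ = 744.
Step 4: Compare |C| = 1199 to 744: violated.
The claimed |C| lies above the Hamming bound, so no 4-ary code of length 7 with d ≥ 3 can have 1199 codewords.


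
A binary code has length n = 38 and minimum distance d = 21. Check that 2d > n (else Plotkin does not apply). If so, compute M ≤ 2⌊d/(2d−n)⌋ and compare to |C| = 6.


Plotkin bound M ≤ 10; given |C| = 6 ≤ bound (satisfied).

Check applicability: 2d = 42, n = 38.
2d − n = 4 > 0, so Plotkin applies.
Compute d/(2d−n) = 21/4 ≈ 5.2500.
⌊d/(2d−n)⌋ = 5.
Plotkin bound: M ≤ 2·5 = 10.
Given |C| = 6, check: satisfied.
This |C| is below the Plotkin bound.


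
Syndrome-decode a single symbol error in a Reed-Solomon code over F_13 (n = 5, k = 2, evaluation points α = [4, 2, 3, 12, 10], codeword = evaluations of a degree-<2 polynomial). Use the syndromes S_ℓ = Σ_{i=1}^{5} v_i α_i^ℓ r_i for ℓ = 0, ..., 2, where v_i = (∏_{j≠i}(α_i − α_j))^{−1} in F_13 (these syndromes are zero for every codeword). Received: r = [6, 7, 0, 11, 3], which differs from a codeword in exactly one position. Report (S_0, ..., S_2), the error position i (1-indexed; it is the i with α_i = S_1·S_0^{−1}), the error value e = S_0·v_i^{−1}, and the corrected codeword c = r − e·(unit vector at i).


S = (10, 3, 10), error at position 4, error magnitude e = 9, c = [6, 7, 0, 2, 3].

Step 1: column multipliers v_i = (∏_{j≠i}(α_i − α_j))^{−1} mod 13.
  i = 1 (α = 4): (4−2)(4−3)(4−12)(4−10) = 2·1·(−8)·(−6) = 96 ≡ 5, so v_1 = 5^{−1} = 8 (mod 13).
  i = 2 (α = 2): (2−4)(2−3)(2−12)(2−10) = (−2)·(−1)·(−10)·(−8) = 160 ≡ 4, so v_2 = 4^{−1} = 10 (mod 13).
  i = 3 (α = 3): (3−4)(3−2)(3−12)(3−10) = (−1)·1·(−9)·(−7) = −63 ≡ 2, so v_3 = 2^{−1} = 7 (mod 13).
  i = 4 (α = 12): (12−4)(12−2)(12−3)(12−10) = 8·10·9·2 = 1440 ≡ 10, so v_4 = 10^{−1} = 4 (mod 13).
  i = 5 (α = 10): (10−4)(10−2)(10−3)(10−12) = 6·8·7·(−2) = −672 ≡ 4, so v_5 = 4^{−1} = 10 (mod 13).
  v = [8, 10, 7, 4, 10].
Step 2: syndromes of r = [6, 7, 0, 11, 3] (all sums mod 13).
  S_0 = Σ v_i r_i = 8·6 + 10·7 + 7·0 + 4·11 + 10·3 = 192 ≡ 10.
  S_1 = Σ v_i α_i r_i = 8·4·6 + 10·2·7 + 7·3·0 + 4·12·11 + 10·10·3 = 1160 ≡ 3.
  α_i^2 mod 13 = [3, 4, 9, 1, 9].
  S_2 = Σ v_i α_i^2 r_i = 8·3·6 + 10·4·7 + 7·9·0 + 4·1·11 + 10·9·3 = 738 ≡ 10.
  S = (10, 3, 10) ≠ 0, so r is not a codeword (an error is present).
Step 3: locate the error. For a single error e at position i, S_ℓ = v_i·e·α_i^ℓ, so α_err = S_1/S_0.
  S_0^{−1} = 10^{−1} = 4 (mod 13), so α_err = 3·4 = 12 ≡ 12 = α_4. Error position i = 4.
  Consistency check: S_2/S_1 = 10·9 = 90 ≡ 12 = α_err ✓ (single-error assumption holds).
Step 4: error magnitude e = S_0/v_4 = S_0·∏_{j≠4}(α_4 − α_j) = 10·10 = 100 ≡ 9 (mod 13).
Step 5: correct position 4: c_4 = r_4 − e = 11 − 9 ≡ 2 (mod 13). Hence c = [6, 7, 0, 2, 3].
  Check: interpolating c through the α_i gives m(x) = 8 + 6·x (degree < 2) with m(α_i) = c_i for every i, so c is indeed a codeword.


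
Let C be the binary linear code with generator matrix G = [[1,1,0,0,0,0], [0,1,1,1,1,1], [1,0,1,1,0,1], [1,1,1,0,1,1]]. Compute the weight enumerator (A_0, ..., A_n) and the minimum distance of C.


Weight distribution: A_0 = 1, A_1 = 1, A_2 = 4, A_3 = 4, A_4 = 3, A_5 = 3. Minimum distance d = 1.

Enumerate all 2^4 = 16 messages m ∈ F_2^4.
For each, compute codeword c = mG in F_2^6, then tally its weight.
  m = 0000 → c = 000000, weight = 0.
  m = 1000 → c = 110000, weight = 2.
  m = 0100 → c = 011111, weight = 5.
  m = 1100 → c = 101111, weight = 5.
  m = 0010 → c = 101101, weight = 4.
  m = 1010 → c = 011101, weight = 4.
  m = 0110 → c = 110010, weight = 3.
  m = 1110 → c = 000010, weight = 1.
  m = 0001 → c = 111011, weight = 5.
  m = 1001 → c = 001011, weight = 3.
  m = 0101 → c = 100100, weight = 2.
  m = 1101 → c = 010100, weight = 2.
  m = 0011 → c = 010110, weight = 3.
  m = 1011 → c = 100110, weight = 3.
  m = 0111 → c = 001001, weight = 2.
  m = 1111 → c = 111001, weight = 4.
Tally weights:
  weight 0: 1 codewords.
  weight 1: 1 codewords.
  weight 2: 4 codewords.
  weight 3: 4 codewords.
  weight 4: 3 codewords.
  weight 5: 3 codewords.
Minimum distance d = smallest w > 0 with A_w > 0 = 1.
Sanity: Σ A_w = 16 = 2^4 = 16 ✓.


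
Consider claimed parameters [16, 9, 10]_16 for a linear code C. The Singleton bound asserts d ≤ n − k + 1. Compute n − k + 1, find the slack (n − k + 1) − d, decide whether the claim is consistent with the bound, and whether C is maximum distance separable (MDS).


Singleton RHS = n − k + 1 = 8, slack = -2, bound violated (no such code; not MDS).

Singleton bound: d ≤ n − k + 1.
Here n = 16, k = 9, so n − k + 1 = 8.
Given d = 10, check d ≤ 8: NO.
Slack = (n − k + 1) − d = -2.
The slack is negative: d = 10 exceeds n − k + 1 = 8 by 2, so the Singleton bound is violated and no linear [16, 9, 10]_16 code can exist. In particular it is not MDS (MDS requires d = n − k + 1 exactly).
Description: the claimed parameters are [16, 9, 10]_16; such a code would be impossible (violates the Singleton bound).


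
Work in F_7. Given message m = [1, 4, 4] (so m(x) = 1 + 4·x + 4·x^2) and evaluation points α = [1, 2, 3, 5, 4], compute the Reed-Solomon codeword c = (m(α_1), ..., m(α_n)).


c = [2, 4, 0, 2, 4]

Message polynomial: m(x) = 1 + 4·x + 4·x^2 (mod 7).
For each evaluation point α_i, compute m(α_i) mod 7:
  α_1 = 1: Horner steps 4 → 1 → 2, so m(1) = 2.
  α_2 = 2: Horner steps 4 → 5 → 4, so m(2) = 4.
  α_3 = 3: Horner steps 4 → 2 → 0, so m(3) = 0.
  α_4 = 5: Horner steps 4 → 3 → 2, so m(5) = 2.
  α_5 = 4: Horner steps 4 → 6 → 4, so m(4) = 4.
Codeword c = [2, 4, 0, 2, 4] ∈ F_7^5.


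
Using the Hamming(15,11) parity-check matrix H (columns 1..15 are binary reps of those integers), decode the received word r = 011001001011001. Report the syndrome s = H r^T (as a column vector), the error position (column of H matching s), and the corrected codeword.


s = (0, 1, 1, 0)^T, error position = 6, corrected codeword c = 011000001011001

Compute s = H r^T mod 2 one row at a time:
  s_1 = 0 + 1 + 0 + 1 + 1 + 0 + 0 + 1 = 4 ≡ 0 (mod 2).
  s_2 = 0 + 0 + 1 + 0 + 1 + 0 + 0 + 1 = 3 ≡ 1 (mod 2).
  s_3 = 1 + 1 + 1 + 0 + 0 + 1 + 0 + 1 = 5 ≡ 1 (mod 2).
  s_4 = 0 + 1 + 0 + 0 + 1 + 1 + 0 + 1 = 4 ≡ 0 (mod 2).
s = (0, 1, 1, 0)^T — this equals column 6 of H (binary 0110), so error is at position 6.
Correct: flip bit 6 of r = 011001001011001 to get c = 011000001011001.


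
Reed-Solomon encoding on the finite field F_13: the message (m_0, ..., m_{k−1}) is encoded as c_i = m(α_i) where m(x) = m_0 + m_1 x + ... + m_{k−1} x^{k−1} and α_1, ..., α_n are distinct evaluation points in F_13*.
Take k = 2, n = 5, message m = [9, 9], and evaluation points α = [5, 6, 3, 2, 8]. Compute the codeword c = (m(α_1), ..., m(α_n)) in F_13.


c = [2, 11, 10, 1, 3]

Message polynomial: m(x) = 9 + 9·x (mod 13).
For each evaluation point α_i, compute m(α_i) mod 13:
  α_1 = 5: Horner steps 9 → 2, so m(5) = 2.
  α_2 = 6: Horner steps 9 → 11, so m(6) = 11.
  α_3 = 3: Horner steps 9 → 10, so m(3) = 10.
  α_4 = 2: Horner steps 9 → 1, so m(2) = 1.
  α_5 = 8: Horner steps 9 → 3, so m(8) = 3.
Codeword c = [2, 11, 10, 1, 3] ∈ F_13^5.


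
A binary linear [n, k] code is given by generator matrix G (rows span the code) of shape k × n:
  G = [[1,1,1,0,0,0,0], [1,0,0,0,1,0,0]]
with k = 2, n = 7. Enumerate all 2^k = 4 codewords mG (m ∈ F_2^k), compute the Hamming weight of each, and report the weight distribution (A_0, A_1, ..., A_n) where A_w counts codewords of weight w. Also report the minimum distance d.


Weight distribution: A_0 = 1, A_2 = 1, A_3 = 2. Minimum distance d = 2.

Enumerate all 2^2 = 4 messages m ∈ F_2^2.
For each, compute codeword c = mG in F_2^7, then tally its weight.
  m = 00 → c = 0000000, weight = 0.
  m = 10 → c = 1110000, weight = 3.
  m = 01 → c = 1000100, weight = 2.
  m = 11 → c = 0110100, weight = 3.
Tally weights:
  weight 0: 1 codewords.
  weight 2: 1 codewords.
  weight 3: 2 codewords.
Minimum distance d = smallest w > 0 with A_w > 0 = 2.
Sanity: Σ A_w = 4 = 2^2 = 4 ✓.


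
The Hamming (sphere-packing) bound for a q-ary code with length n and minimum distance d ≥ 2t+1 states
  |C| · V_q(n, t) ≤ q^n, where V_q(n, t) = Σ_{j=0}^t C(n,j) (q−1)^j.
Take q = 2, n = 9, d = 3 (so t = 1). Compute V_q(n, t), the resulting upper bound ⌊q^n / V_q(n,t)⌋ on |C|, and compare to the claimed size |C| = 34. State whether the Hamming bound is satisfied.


V_q(n, t) = 10, q^n = 512, Hamming bound = 51, |C| = 34 ≤ bound (satisfied).

Step 1: Compute V_q(n, t) = Σ_{j=0}^1 C(n, j) (q−1)^j.
  j = 0: C(9,0)·(1)^0 = 1·1 = 1.
  j = 1: C(9,1)·(1)^1 = 9·1 = 9.
  V_q(n, t) = 1 + 9 = 10.
Step 2: q^n = 2^9 = 512.
Step 3: Hamming bound ⌊q^n / V_q(n,t)⌋ = ⌊512/10⌋ = 51.
Step 4: Compare |C| = 34 to 51: satisfied.
The claimed |C| lies below the Hamming bound.


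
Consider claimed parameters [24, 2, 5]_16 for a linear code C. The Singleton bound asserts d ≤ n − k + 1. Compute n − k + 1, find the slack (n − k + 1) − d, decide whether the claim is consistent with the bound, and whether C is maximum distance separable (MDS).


Singleton RHS = n − k + 1 = 23, slack = 18, bound satisfied, not MDS.

Singleton bound: d ≤ n − k + 1.
Here n = 24, k = 2, so n − k + 1 = 23.
Given d = 5, check d ≤ 23: YES.
Slack = (n − k + 1) − d = 18.
The code is NOT MDS (slack = 18 > 0).
Description: the claimed parameters are [24, 2, 5]_16; such a code would be non-MDS.


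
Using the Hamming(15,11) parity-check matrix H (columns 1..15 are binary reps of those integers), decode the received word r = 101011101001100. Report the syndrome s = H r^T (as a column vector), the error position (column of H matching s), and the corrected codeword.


s = (1, 1, 1, 0)^T, error position = 14, corrected codeword c = 101011101001110

Compute s = H r^T mod 2 one row at a time:
  s_1 = 0 + 1 + 0 + 0 + 1 + 1 + 0 + 0 = 3 ≡ 1 (mod 2).
  s_2 = 0 + 1 + 1 + 1 + 1 + 1 + 0 + 0 = 5 ≡ 1 (mod 2).
  s_3 = 0 + 1 + 1 + 1 + 0 + 0 + 0 + 0 = 3 ≡ 1 (mod 2).
  s_4 = 1 + 1 + 1 + 1 + 1 + 0 + 1 + 0 = 6 ≡ 0 (mod 2).
s = (1, 1, 1, 0)^T — this equals column 14 of H (binary 1110), so error is at position 14.
Correct: flip bit 14 of r = 101011101001100 to get c = 101011101001110.


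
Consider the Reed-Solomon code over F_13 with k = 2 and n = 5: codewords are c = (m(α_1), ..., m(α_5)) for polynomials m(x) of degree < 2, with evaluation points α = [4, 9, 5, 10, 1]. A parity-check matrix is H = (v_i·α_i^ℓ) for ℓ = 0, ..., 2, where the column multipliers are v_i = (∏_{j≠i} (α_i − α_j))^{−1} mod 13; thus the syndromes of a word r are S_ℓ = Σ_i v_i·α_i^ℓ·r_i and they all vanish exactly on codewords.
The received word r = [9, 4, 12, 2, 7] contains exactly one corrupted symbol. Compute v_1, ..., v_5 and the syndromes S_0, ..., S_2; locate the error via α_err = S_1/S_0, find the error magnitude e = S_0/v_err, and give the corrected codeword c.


S = (8, 6, 11), error at position 1, error magnitude e = 8, c = [1, 4, 12, 2, 7].

Step 1: column multipliers v_i = (∏_{j≠i}(α_i − α_j))^{−1} mod 13.
  i = 1 (α = 4): (4−9)(4−5)(4−10)(4−1) = (−5)·(−1)·(−6)·3 = −90 ≡ 1, so v_1 = 1^{−1} = 1 (mod 13).
  i = 2 (α = 9): (9−4)(9−5)(9−10)(9−1) = 5·4·(−1)·8 = −160 ≡ 9, so v_2 = 9^{−1} = 3 (mod 13).
  i = 3 (α = 5): (5−4)(5−9)(5−10)(5−1) = 1·(−4)·(−5)·4 = 80 ≡ 2, so v_3 = 2^{−1} = 7 (mod 13).
  i = 4 (α = 10): (10−4)(10−9)(10−5)(10−1) = 6·1·5·9 = 270 ≡ 10, so v_4 = 10^{−1} = 4 (mod 13).
  i = 5 (α = 1): (1−4)(1−9)(1−5)(1−10) = (−3)·(−8)·(−4)·(−9) = 864 ≡ 6, so v_5 = 6^{−1} = 11 (mod 13).
  v = [1, 3, 7, 4, 11].
Step 2: syndromes of r = [9, 4, 12, 2, 7] (all sums mod 13).
  S_0 = Σ v_i r_i = 1·9 + 3·4 + 7·12 + 4·2 + 11·7 = 190 ≡ 8.
  S_1 = Σ v_i α_i r_i = 1·4·9 + 3·9·4 + 7·5·12 + 4·10·2 + 11·1·7 = 721 ≡ 6.
  α_i^2 mod 13 = [3, 3, 12, 9, 1].
  S_2 = Σ v_i α_i^2 r_i = 1·3·9 + 3·3·4 + 7·12·12 + 4·9·2 + 11·1·7 = 1220 ≡ 11.
  S = (8, 6, 11) ≠ 0, so r is not a codeword (an error is present).
Step 3: locate the error. For a single error e at position i, S_ℓ = v_i·e·α_i^ℓ, so α_err = S_1/S_0.
  S_0^{−1} = 8^{−1} = 5 (mod 13), so α_err = 6·5 = 30 ≡ 4 = α_1. Error position i = 1.
  Consistency check: S_2/S_1 = 11·11 = 121 ≡ 4 = α_err ✓ (single-error assumption holds).
Step 4: error magnitude e = S_0/v_1 = S_0·∏_{j≠1}(α_1 − α_j) = 8·1 = 8 ≡ 8 (mod 13).
Step 5: correct position 1: c_1 = r_1 − e = 9 − 8 ≡ 1 (mod 13). Hence c = [1, 4, 12, 2, 7].
  Check: interpolating c through the α_i gives m(x) = 9 + 11·x (degree < 2) with m(α_i) = c_i for every i, so c is indeed a codeword.


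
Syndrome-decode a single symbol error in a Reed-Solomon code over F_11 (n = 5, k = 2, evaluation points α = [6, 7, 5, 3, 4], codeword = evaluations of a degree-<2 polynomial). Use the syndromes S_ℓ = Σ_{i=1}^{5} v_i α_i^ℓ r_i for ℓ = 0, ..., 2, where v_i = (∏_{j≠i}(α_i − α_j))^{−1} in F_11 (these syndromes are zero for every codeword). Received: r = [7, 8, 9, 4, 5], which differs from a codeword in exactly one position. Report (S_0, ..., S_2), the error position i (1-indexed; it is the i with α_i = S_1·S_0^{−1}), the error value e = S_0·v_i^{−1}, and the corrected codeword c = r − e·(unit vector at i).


S = (9, 1, 5), error at position 3, error magnitude e = 3, c = [7, 8, 6, 4, 5].

Step 1: column multipliers v_i = (∏_{j≠i}(α_i − α_j))^{−1} mod 11.
  i = 1 (α = 6): (6−7)(6−5)(6−3)(6−4) = (−1)·1·3·2 = −6 ≡ 5, so v_1 = 5^{−1} = 9 (mod 11).
  i = 2 (α = 7): (7−6)(7−5)(7−3)(7−4) = 1·2·4·3 = 24 ≡ 2, so v_2 = 2^{−1} = 6 (mod 11).
  i = 3 (α = 5): (5−6)(5−7)(5−3)(5−4) = (−1)·(−2)·2·1 = 4 ≡ 4, so v_3 = 4^{−1} = 3 (mod 11).
  i = 4 (α = 3): (3−6)(3−7)(3−5)(3−4) = (−3)·(−4)·(−2)·(−1) = 24 ≡ 2, so v_4 = 2^{−1} = 6 (mod 11).
  i = 5 (α = 4): (4−6)(4−7)(4−5)(4−3) = (−2)·(−3)·(−1)·1 = −6 ≡ 5, so v_5 = 5^{−1} = 9 (mod 11).
  v = [9, 6, 3, 6, 9].
Step 2: syndromes of r = [7, 8, 9, 4, 5] (all sums mod 11).
  S_0 = Σ v_i r_i = 9·7 + 6·8 + 3·9 + 6·4 + 9·5 = 207 ≡ 9.
  S_1 = Σ v_i α_i r_i = 9·6·7 + 6·7·8 + 3·5·9 + 6·3·4 + 9·4·5 = 1101 ≡ 1.
  α_i^2 mod 11 = [3, 5, 3, 9, 5].
  S_2 = Σ v_i α_i^2 r_i = 9·3·7 + 6·5·8 + 3·3·9 + 6·9·4 + 9·5·5 = 951 ≡ 5.
  S = (9, 1, 5) ≠ 0, so r is not a codeword (an error is present).
Step 3: locate the error. For a single error e at position i, S_ℓ = v_i·e·α_i^ℓ, so α_err = S_1/S_0.
  S_0^{−1} = 9^{−1} = 5 (mod 11), so α_err = 1·5 = 5 ≡ 5 = α_3. Error position i = 3.
  Consistency check: S_2/S_1 = 5·1 = 5 ≡ 5 = α_err ✓ (single-error assumption holds).
Step 4: error magnitude e = S_0/v_3 = S_0·∏_{j≠3}(α_3 − α_j) = 9·4 = 36 ≡ 3 (mod 11).
Step 5: correct position 3: c_3 = r_3 − e = 9 − 3 ≡ 6 (mod 11). Hence c = [7, 8, 6, 4, 5].
  Check: interpolating c through the α_i gives m(x) = 1 + 1·x (degree < 2) with m(α_i) = c_i for every i, so c is indeed a codeword.


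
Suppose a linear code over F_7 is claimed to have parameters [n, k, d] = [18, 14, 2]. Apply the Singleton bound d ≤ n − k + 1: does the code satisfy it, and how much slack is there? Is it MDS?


Singleton RHS = n − k + 1 = 5, slack = 3, bound satisfied, not MDS.

Singleton bound: d ≤ n − k + 1.
Here n = 18, k = 14, so n − k + 1 = 5.
Given d = 2, check d ≤ 5: YES.
Slack = (n − k + 1) − d = 3.
The code is NOT MDS (slack = 3 > 0).
Description: the claimed parameters are [18, 14, 2]_7; such a code would be non-MDS.


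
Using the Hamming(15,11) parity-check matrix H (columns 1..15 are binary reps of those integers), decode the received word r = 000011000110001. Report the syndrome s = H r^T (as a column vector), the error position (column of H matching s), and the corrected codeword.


s = (1, 1, 0, 1)^T, error position = 13, corrected codeword c = 000011000110101

Compute s = H r^T mod 2 one row at a time:
  s_1 = 0 + 0 + 1 + 1 + 0 + 0 + 0 + 1 = 3 ≡ 1 (mod 2).
  s_2 = 0 + 1 + 1 + 0 + 0 + 0 + 0 + 1 = 3 ≡ 1 (mod 2).
  s_3 = 0 + 0 + 1 + 0 + 1 + 1 + 0 + 1 = 4 ≡ 0 (mod 2).
  s_4 = 0 + 0 + 1 + 0 + 0 + 1 + 0 + 1 = 3 ≡ 1 (mod 2).
s = (1, 1, 0, 1)^T — this equals column 13 of H (binary 1101), so error is at position 13.
Correct: flip bit 13 of r = 000011000110001 to get c = 000011000110101.


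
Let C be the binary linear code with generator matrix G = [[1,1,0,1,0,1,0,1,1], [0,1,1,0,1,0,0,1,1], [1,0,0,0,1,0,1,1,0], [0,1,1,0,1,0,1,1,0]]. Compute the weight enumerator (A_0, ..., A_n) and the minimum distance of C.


Weight distribution: A_0 = 1, A_2 = 1, A_3 = 1, A_4 = 3, A_5 = 6, A_6 = 3, A_7 = 1. Minimum distance d = 2.

Enumerate all 2^4 = 16 messages m ∈ F_2^4.
For each, compute codeword c = mG in F_2^9, then tally its weight.
  m = 0000 → c = 000000000, weight = 0.
  m = 1000 → c = 110101011, weight = 6.
  m = 0100 → c = 011010011, weight = 5.
  m = 1100 → c = 101111000, weight = 5.
  m = 0010 → c = 100010110, weight = 4.
  m = 1010 → c = 010111101, weight = 6.
  m = 0110 → c = 111000101, weight = 5.
  m = 1110 → c = 001101110, weight = 5.
  m = 0001 → c = 011010110, weight = 5.
  m = 1001 → c = 101111101, weight = 7.
  m = 0101 → c = 000000101, weight = 2.
  m = 1101 → c = 110101110, weight = 6.
  m = 0011 → c = 111000000, weight = 3.
  m = 1011 → c = 001101011, weight = 5.
  m = 0111 → c = 100010011, weight = 4.
  m = 1111 → c = 010111000, weight = 4.
Tally weights:
  weight 0: 1 codewords.
  weight 2: 1 codewords.
  weight 3: 1 codewords.
  weight 4: 3 codewords.
  weight 5: 6 codewords.
  weight 6: 3 codewords.
  weight 7: 1 codewords.
Minimum distance d = smallest w > 0 with A_w > 0 = 2.
Sanity: Σ A_w = 16 = 2^4 = 16 ✓.


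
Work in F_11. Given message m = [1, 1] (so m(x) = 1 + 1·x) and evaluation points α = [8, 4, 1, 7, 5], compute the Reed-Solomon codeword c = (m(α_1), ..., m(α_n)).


c = [9, 5, 2, 8, 6]

Message polynomial: m(x) = 1 + 1·x (mod 11).
For each evaluation point α_i, compute m(α_i) mod 11:
  α_1 = 8: Horner steps 1 → 9, so m(8) = 9.
  α_2 = 4: Horner steps 1 → 5, so m(4) = 5.
  α_3 = 1: Horner steps 1 → 2, so m(1) = 2.
  α_4 = 7: Horner steps 1 → 8, so m(7) = 8.
  α_5 = 5: Horner steps 1 → 6, so m(5) = 6.
Codeword c = [9, 5, 2, 8, 6] ∈ F_11^5.


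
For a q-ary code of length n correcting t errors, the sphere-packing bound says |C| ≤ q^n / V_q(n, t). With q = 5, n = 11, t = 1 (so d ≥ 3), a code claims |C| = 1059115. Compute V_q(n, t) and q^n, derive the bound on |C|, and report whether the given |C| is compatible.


V_q(n, t) = 45, q^n = 48828125, Hamming bound = 1085069, |C| = 1059115 ≤ bound (satisfied).

Step 1: Compute V_q(n, t) = Σ_{j=0}^1 C(n, j) (q−1)^j.
  j = 0: C(11,0)·(4)^0 = 1·1 = 1.
  j = 1: C(11,1)·(4)^1 = 11·4 = 44.
  V_q(n, t) = 1 + 44 = 45.
Step 2: q^n = 5^11 = 48828125.
Step 3: Hamming bound ⌊q^n / V_q(n,t)⌋ = ⌊48828125/45⌋ = 1085069.
Step 4: Compare |C| = 1059115 to 1085069: satisfied.
The claimed |C| lies below the Hamming bound.


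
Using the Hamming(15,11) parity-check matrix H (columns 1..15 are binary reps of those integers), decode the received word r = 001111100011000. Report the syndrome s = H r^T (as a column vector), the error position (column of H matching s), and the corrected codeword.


s = (0, 1, 0, 0)^T, error position = 4, corrected codeword c = 001011100011000

Compute s = H r^T mod 2 one row at a time:
  s_1 = 0 + 0 + 0 + 1 + 1 + 0 + 0 + 0 = 2 ≡ 0 (mod 2).
  s_2 = 1 + 1 + 1 + 1 + 1 + 0 + 0 + 0 = 5 ≡ 1 (mod 2).
  s_3 = 0 + 1 + 1 + 1 + 0 + 1 + 0 + 0 = 4 ≡ 0 (mod 2).
  s_4 = 0 + 1 + 1 + 1 + 0 + 1 + 0 + 0 = 4 ≡ 0 (mod 2).
s = (0, 1, 0, 0)^T — this equals column 4 of H (binary 0100), so error is at position 4.
Correct: flip bit 4 of r = 001111100011000 to get c = 001011100011000.


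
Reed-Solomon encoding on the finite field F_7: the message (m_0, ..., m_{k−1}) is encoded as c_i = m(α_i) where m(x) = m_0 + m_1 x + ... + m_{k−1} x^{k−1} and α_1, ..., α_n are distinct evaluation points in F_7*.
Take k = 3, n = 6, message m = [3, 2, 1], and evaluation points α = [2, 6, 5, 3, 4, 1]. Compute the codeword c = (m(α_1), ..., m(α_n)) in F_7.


c = [4, 2, 3, 4, 6, 6]

Message polynomial: m(x) = 3 + 2·x + 1·x^2 (mod 7).
For each evaluation point α_i, compute m(α_i) mod 7:
  α_1 = 2: Horner steps 1 → 4 → 4, so m(2) = 4.
  α_2 = 6: Horner steps 1 → 1 → 2, so m(6) = 2.
  α_3 = 5: Horner steps 1 → 0 → 3, so m(5) = 3.
  α_4 = 3: Horner steps 1 → 5 → 4, so m(3) = 4.
  α_5 = 4: Horner steps 1 → 6 → 6, so m(4) = 6.
  α_6 = 1: Horner steps 1 → 3 → 6, so m(1) = 6.
Codeword c = [4, 2, 3, 4, 6, 6] ∈ F_7^6.


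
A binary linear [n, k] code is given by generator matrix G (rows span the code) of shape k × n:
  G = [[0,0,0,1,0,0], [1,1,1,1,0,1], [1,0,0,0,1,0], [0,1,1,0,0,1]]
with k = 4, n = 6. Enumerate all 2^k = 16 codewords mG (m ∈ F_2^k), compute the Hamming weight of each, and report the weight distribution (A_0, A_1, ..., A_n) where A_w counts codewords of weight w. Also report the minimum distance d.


Weight distribution: A_0 = 1, A_1 = 3, A_2 = 3, A_3 = 2, A_4 = 3, A_5 = 3, A_6 = 1. Minimum distance d = 1.

Enumerate all 2^4 = 16 messages m ∈ F_2^4.
For each, compute codeword c = mG in F_2^6, then tally its weight.
  m = 0000 → c = 000000, weight = 0.
  m = 1000 → c = 000100, weight = 1.
  m = 0100 → c = 111101, weight = 5.
  m = 1100 → c = 111001, weight = 4.
  m = 0010 → c = 100010, weight = 2.
  m = 1010 → c = 100110, weight = 3.
  m = 0110 → c = 011111, weight = 5.
  m = 1110 → c = 011011, weight = 4.
  m = 0001 → c = 011001, weight = 3.
  m = 1001 → c = 011101, weight = 4.
  m = 0101 → c = 100100, weight = 2.
  m = 1101 → c = 100000, weight = 1.
  m = 0011 → c = 111011, weight = 5.
  m = 1011 → c = 111111, weight = 6.
  m = 0111 → c = 000110, weight = 2.
  m = 1111 → c = 000010, weight = 1.
Tally weights:
  weight 0: 1 codewords.
  weight 1: 3 codewords.
  weight 2: 3 codewords.
  weight 3: 2 codewords.
  weight 4: 3 codewords.
  weight 5: 3 codewords.
  weight 6: 1 codewords.
Minimum distance d = smallest w > 0 with A_w > 0 = 1.
Sanity: Σ A_w = 16 = 2^4 = 16 ✓.


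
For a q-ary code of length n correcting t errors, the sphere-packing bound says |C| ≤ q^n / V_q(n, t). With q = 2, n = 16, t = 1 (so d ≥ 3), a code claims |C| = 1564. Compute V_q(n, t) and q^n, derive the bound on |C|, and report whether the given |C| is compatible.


V_q(n, t) = 17, q^n = 65536, Hamming bound = 3855, |C| = 1564 ≤ bound (satisfied).

Step 1: Compute V_q(n, t) = Σ_{j=0}^1 C(n, j) (q−1)^j.
  j = 0: C(16,0)·(1)^0 = 1·1 = 1.
  j = 1: C(16,1)·(1)^1 = 16·1 = 16.
  V_q(n, t) = 1 + 16 = 17.
Step 2: q^n = 2^16 = 65536.
Step 3: Hamming bound ⌊q^n / V_q(n,t)⌋ = ⌊65536/17⌋ = 3855.
Step 4: Compare |C| = 1564 to 3855: satisfied.
The claimed |C| lies below the Hamming bound.


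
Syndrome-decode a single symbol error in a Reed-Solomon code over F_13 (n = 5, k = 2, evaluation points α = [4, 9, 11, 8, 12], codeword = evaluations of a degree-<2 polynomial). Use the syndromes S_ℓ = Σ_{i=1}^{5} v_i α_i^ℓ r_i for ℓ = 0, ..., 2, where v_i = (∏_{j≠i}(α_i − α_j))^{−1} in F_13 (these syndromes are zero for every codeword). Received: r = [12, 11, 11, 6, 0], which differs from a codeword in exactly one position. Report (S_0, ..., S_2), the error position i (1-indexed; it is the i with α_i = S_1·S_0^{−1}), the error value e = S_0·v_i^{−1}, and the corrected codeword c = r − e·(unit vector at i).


S = (12, 2, 9), error at position 3, error magnitude e = 3, c = [12, 11, 8, 6, 0].

Step 1: column multipliers v_i = (∏_{j≠i}(α_i − α_j))^{−1} mod 13.
  i = 1 (α = 4): (4−9)(4−11)(4−8)(4−12) = (−5)·(−7)·(−4)·(−8) = 1120 ≡ 2, so v_1 = 2^{−1} = 7 (mod 13).
  i = 2 (α = 9): (9−4)(9−11)(9−8)(9−12) = 5·(−2)·1·(−3) = 30 ≡ 4, so v_2 = 4^{−1} = 10 (mod 13).
  i = 3 (α = 11): (11−4)(11−9)(11−8)(11−12) = 7·2·3·(−1) = −42 ≡ 10, so v_3 = 10^{−1} = 4 (mod 13).
  i = 4 (α = 8): (8−4)(8−9)(8−11)(8−12) = 4·(−1)·(−3)·(−4) = −48 ≡ 4, so v_4 = 4^{−1} = 10 (mod 13).
  i = 5 (α = 12): (12−4)(12−9)(12−11)(12−8) = 8·3·1·4 = 96 ≡ 5, so v_5 = 5^{−1} = 8 (mod 13).
  v = [7, 10, 4, 10, 8].
Step 2: syndromes of r = [12, 11, 11, 6, 0] (all sums mod 13).
  S_0 = Σ v_i r_i = 7·12 + 10·11 + 4·11 + 10·6 + 8·0 = 298 ≡ 12.
  S_1 = Σ v_i α_i r_i = 7·4·12 + 10·9·11 + 4·11·11 + 10·8·6 + 8·12·0 = 2290 ≡ 2.
  α_i^2 mod 13 = [3, 3, 4, 12, 1].
  S_2 = Σ v_i α_i^2 r_i = 7·3·12 + 10·3·11 + 4·4·11 + 10·12·6 + 8·1·0 = 1478 ≡ 9.
  S = (12, 2, 9) ≠ 0, so r is not a codeword (an error is present).
Step 3: locate the error. For a single error e at position i, S_ℓ = v_i·e·α_i^ℓ, so α_err = S_1/S_0.
  S_0^{−1} = 12^{−1} = 12 (mod 13), so α_err = 2·12 = 24 ≡ 11 = α_3. Error position i = 3.
  Consistency check: S_2/S_1 = 9·7 = 63 ≡ 11 = α_err ✓ (single-error assumption holds).
Step 4: error magnitude e = S_0/v_3 = S_0·∏_{j≠3}(α_3 − α_j) = 12·10 = 120 ≡ 3 (mod 13).
Step 5: correct position 3: c_3 = r_3 − e = 11 − 3 ≡ 8 (mod 13). Hence c = [12, 11, 8, 6, 0].
  Check: interpolating c through the α_i gives m(x) = 5 + 5·x (degree < 2) with m(α_i) = c_i for every i, so c is indeed a codeword.


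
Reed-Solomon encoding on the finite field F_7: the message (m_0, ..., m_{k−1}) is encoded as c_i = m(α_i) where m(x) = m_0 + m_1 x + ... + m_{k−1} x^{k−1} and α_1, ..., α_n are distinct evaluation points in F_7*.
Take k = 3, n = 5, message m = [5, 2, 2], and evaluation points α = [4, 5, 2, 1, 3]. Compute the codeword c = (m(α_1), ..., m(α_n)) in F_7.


c = [3, 2, 3, 2, 1]

Message polynomial: m(x) = 5 + 2·x + 2·x^2 (mod 7).
For each evaluation point α_i, compute m(α_i) mod 7:
  α_1 = 4: Horner steps 2 → 3 → 3, so m(4) = 3.
  α_2 = 5: Horner steps 2 → 5 → 2, so m(5) = 2.
  α_3 = 2: Horner steps 2 → 6 → 3, so m(2) = 3.
  α_4 = 1: Horner steps 2 → 4 → 2, so m(1) = 2.
  α_5 = 3: Horner steps 2 → 1 → 1, so m(3) = 1.
Codeword c = [3, 2, 3, 2, 1] ∈ F_7^5.


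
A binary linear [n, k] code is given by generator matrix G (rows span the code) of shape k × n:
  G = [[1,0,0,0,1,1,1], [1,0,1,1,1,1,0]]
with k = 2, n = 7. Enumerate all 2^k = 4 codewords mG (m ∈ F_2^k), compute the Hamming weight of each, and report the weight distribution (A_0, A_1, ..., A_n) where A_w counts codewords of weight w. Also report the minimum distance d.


Weight distribution: A_0 = 1, A_3 = 1, A_4 = 1, A_5 = 1. Minimum distance d = 3.

Enumerate all 2^2 = 4 messages m ∈ F_2^2.
For each, compute codeword c = mG in F_2^7, then tally its weight.
  m = 00 → c = 0000000, weight = 0.
  m = 10 → c = 1000111, weight = 4.
  m = 01 → c = 1011110, weight = 5.
  m = 11 → c = 0011001, weight = 3.
Tally weights:
  weight 0: 1 codewords.
  weight 3: 1 codewords.
  weight 4: 1 codewords.
  weight 5: 1 codewords.
Minimum distance d = smallest w > 0 with A_w > 0 = 3.
Sanity: Σ A_w = 4 = 2^2 = 4 ✓.
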